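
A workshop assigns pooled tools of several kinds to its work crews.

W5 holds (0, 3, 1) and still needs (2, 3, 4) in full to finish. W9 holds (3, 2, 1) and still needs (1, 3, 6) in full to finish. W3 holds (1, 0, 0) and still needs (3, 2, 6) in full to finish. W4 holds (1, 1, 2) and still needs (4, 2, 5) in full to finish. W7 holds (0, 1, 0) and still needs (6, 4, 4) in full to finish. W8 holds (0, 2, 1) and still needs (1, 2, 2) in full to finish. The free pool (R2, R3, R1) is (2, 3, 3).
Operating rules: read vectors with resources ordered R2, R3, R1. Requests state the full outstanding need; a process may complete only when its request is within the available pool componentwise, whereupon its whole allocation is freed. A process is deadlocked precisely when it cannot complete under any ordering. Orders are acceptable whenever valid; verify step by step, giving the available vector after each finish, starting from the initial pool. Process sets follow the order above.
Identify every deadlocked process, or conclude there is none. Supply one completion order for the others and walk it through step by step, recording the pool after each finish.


Deadlocked set: W9, W3, W4 and W7.
Key observation: after W8, W5 the pool peaks at (2, 8, 5), and each blocked process is short somewhere: W9 on R1; W3 on R2, R1; W4 on R2; W7 on R2.
One completion order for the rest: W8, W5. Walking it through:
  pool = (2, 3, 3)
  W8: need (1, 2, 2) fits (2, 3, 3); releases (0, 2, 1), pool now (2, 5, 4)
  W5: need (2, 3, 4) fits (2, 5, 4); releases (0, 3, 1), pool now (2, 8, 5)
The stuck group stays short no matter what:
  W9 cannot run: need (1, 3, 6) vs free (2, 8, 5) (insufficient R1)
  W3 cannot run: need (3, 2, 6) vs free (2, 8, 5) (insufficient R2 and R1)
  W4 cannot run: need (4, 2, 5) vs free (2, 8, 5) (insufficient R2)
  W7 cannot run: need (6, 4, 4) vs free (2, 8, 5) (insufficient R2)


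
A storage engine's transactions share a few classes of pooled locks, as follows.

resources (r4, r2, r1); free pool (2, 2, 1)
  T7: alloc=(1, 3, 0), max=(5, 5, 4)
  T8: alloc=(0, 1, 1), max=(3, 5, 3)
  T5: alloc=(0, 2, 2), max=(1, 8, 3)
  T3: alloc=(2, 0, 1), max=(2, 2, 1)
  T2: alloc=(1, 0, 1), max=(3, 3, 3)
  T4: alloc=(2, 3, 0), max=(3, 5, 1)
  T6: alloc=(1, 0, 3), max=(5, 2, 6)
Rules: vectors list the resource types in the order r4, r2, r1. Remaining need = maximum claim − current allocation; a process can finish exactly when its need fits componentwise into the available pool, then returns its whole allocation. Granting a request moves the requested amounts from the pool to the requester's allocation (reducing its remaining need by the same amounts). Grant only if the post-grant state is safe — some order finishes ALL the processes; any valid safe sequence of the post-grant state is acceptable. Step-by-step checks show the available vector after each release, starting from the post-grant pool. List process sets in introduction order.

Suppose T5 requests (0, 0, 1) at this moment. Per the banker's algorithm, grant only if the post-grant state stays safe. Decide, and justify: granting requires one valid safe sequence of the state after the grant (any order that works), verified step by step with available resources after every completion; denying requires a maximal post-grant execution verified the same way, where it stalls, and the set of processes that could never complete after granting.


DENY. Granting would leave the state unsafe.
Key observation: after T3, T4 the pool peaks at (6, 5, 1), and each blocked process is short somewhere: T7 on r1; T8 on r1; T5 on r2; T2 on r1; T6 on r1.
Pretend the grant happened; the run T3, T4 goes as far as possible. Step-by-step check:
  pool = (2, 2, 0)
  T3 needs (0, 2, 0) <= (2, 2, 0) -> finishes; pool += (2, 0, 1) = (4, 2, 1)
  T4 needs (1, 2, 1) <= (4, 2, 1) -> finishes; pool += (2, 3, 0) = (6, 5, 1)
  T7 still needs (4, 2, 4) but only (6, 5, 1) is free — short on r1
  T8 still needs (3, 4, 2) but only (6, 5, 1) is free — short on r1
  T5 still needs (1, 6, 0) but only (6, 5, 1) is free — short on r2
  T2 still needs (2, 3, 2) but only (6, 5, 1) is free — short on r1
  T6 still needs (4, 2, 3) but only (6, 5, 1) is free — short on r1
Processes that could never finish after the grant: T7, T8, T5, T2 and T6.


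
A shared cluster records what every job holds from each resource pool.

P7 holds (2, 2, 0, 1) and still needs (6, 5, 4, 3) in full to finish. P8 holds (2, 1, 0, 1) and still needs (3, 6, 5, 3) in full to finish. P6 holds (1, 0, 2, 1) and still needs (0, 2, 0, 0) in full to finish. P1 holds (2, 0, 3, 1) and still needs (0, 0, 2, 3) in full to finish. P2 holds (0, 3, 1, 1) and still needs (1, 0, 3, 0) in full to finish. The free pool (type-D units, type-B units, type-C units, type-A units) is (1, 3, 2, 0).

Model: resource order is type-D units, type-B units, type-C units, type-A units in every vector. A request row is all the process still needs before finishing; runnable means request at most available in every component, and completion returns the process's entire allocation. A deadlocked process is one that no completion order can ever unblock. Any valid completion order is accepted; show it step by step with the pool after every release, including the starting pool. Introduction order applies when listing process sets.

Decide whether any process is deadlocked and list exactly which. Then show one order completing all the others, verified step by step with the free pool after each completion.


Deadlocked set: P7, P8 and P1.
Key observation: even finishing P6, P2 leaves just (2, 6, 5, 2) free — too little type-A units for any of the remaining processes.
A valid finishing order for the others: P6, P2. Verifying each step:
  pool = (1, 3, 2, 0)
  P6 needs (0, 2, 0, 0) <= (1, 3, 2, 0) -> finishes; pool += (1, 0, 2, 1) = (2, 3, 4, 1)
  P2 needs (1, 0, 3, 0) <= (2, 3, 4, 1) -> finishes; pool += (0, 3, 1, 1) = (2, 6, 5, 2)
The stuck group stays short no matter what:
  P7 cannot run: need (6, 5, 4, 3) vs free (2, 6, 5, 2) (insufficient type-D units and type-A units)
  P8 cannot run: need (3, 6, 5, 3) vs free (2, 6, 5, 2) (insufficient type-D units and type-A units)
  P1 cannot run: need (0, 0, 2, 3) vs free (2, 6, 5, 2) (insufficient type-A units)


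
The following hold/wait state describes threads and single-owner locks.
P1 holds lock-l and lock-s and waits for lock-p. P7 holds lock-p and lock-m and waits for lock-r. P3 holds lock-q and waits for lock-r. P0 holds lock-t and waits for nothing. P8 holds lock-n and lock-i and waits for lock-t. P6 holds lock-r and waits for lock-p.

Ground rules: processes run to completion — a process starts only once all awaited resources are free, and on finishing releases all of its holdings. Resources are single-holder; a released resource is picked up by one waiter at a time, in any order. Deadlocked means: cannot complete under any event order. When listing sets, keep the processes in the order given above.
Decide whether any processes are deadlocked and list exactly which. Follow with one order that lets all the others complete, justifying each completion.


The deadlocked set is P1, P7, P3 and P6.
Key observation: the loop P7 -> P6 -> P7 blocks itself forever; P1 and P3 wait into the deadlock from upstream.
One completion order for the rest: P0, P8.
Check, step by step:
  P0: no waits; runs immediately, freeing lock-t
  P8 waits on lock-t — all released -> runs and releases lock-n and lock-i


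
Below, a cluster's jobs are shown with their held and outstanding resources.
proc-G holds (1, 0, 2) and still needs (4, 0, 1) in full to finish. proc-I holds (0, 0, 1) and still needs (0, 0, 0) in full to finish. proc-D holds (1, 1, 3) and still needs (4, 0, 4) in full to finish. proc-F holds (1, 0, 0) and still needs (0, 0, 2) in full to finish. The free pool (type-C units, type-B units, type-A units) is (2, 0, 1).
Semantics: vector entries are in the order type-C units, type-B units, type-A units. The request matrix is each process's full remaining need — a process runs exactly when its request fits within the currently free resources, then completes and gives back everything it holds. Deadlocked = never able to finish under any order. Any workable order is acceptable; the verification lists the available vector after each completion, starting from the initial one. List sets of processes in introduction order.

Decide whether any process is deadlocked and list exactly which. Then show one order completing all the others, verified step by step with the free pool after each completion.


Deadlocked set: proc-G and proc-D.
Key observation: type-C units is the bottleneck — with proc-I, proc-F done the pool holds (3, 0, 2), short of every remaining need.
The rest can finish in the order proc-I, proc-F. Step-by-step check:
  pool = (2, 0, 1)
  proc-I needs (0, 0, 0) <= (2, 0, 1) -> finishes; pool += (0, 0, 1) = (2, 0, 2)
  proc-F needs (0, 0, 2) <= (2, 0, 2) -> finishes; pool += (1, 0, 0) = (3, 0, 2)
The blocked processes can never fit:
  blocked: proc-G wants (4, 0, 1), pool (3, 0, 2) — not enough type-C units
  blocked: proc-D wants (4, 0, 4), pool (3, 0, 2) — not enough type-C units and type-A units


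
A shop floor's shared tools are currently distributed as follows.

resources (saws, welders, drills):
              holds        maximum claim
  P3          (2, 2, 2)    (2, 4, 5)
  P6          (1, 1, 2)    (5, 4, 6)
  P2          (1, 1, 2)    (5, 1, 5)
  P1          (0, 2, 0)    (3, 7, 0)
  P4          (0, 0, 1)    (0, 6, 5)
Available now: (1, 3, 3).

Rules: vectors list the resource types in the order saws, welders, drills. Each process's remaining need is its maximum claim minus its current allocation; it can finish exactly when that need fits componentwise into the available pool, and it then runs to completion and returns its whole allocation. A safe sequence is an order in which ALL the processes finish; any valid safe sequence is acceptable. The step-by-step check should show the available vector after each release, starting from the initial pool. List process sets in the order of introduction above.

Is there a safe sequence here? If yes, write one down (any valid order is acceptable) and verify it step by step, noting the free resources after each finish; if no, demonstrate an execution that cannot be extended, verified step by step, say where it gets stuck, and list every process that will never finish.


UNSAFE — no complete ordering exists.
Key observation: after P3, P1, P4 complete, (3, 7, 6) is the best the pool ever gets, yet each leftover process wants more saws.
Going as far as possible: P3, P1, P4; after that, nothing fits. Verifying each step:
  pool = (1, 3, 3)
  run P3 (needs (0, 2, 3), free (1, 3, 3)); after release of (2, 2, 2) the pool is (3, 5, 5)
  run P1 (needs (3, 5, 0), free (3, 5, 5)); after release of (0, 2, 0) the pool is (3, 7, 5)
  run P4 (needs (0, 6, 4), free (3, 7, 5)); after release of (0, 0, 1) the pool is (3, 7, 6)
  blocked: P6 wants (4, 3, 4), pool (3, 7, 6) — not enough saws
  blocked: P2 wants (4, 0, 3), pool (3, 7, 6) — not enough saws
Never able to finish: P6 and P2.


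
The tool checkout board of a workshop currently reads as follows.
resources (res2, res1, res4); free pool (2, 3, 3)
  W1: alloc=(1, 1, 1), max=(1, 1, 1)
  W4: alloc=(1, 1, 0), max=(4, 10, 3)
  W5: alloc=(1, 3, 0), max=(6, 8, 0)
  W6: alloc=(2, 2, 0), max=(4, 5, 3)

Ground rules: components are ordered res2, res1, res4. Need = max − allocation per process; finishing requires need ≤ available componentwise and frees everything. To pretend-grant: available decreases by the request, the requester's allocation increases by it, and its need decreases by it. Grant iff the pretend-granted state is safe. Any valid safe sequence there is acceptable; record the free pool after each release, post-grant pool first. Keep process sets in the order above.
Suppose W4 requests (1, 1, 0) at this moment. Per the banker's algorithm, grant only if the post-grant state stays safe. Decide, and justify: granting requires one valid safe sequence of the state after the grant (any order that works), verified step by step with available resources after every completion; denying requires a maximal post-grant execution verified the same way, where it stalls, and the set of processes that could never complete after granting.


DENY. Granting would leave the state unsafe.
Key observation: after W1, W6 the pool peaks at (4, 5, 4), and each blocked process is short somewhere: W4 on res1; W5 on res2.
On the post-grant state, W1, W6 is a maximal run — nothing extends it. Verifying each step:
  pool = (1, 2, 3)
  run W1 (needs (0, 0, 0), free (1, 2, 3)); after release of (1, 1, 1) the pool is (2, 3, 4)
  run W6 (needs (2, 3, 3), free (2, 3, 4)); after release of (2, 2, 0) the pool is (4, 5, 4)
  blocked: W4 wants (2, 8, 3), pool (4, 5, 4) — not enough res1
  blocked: W5 wants (5, 5, 0), pool (4, 5, 4) — not enough res2
Post-grant, the permanently blocked set is W4 and W5.


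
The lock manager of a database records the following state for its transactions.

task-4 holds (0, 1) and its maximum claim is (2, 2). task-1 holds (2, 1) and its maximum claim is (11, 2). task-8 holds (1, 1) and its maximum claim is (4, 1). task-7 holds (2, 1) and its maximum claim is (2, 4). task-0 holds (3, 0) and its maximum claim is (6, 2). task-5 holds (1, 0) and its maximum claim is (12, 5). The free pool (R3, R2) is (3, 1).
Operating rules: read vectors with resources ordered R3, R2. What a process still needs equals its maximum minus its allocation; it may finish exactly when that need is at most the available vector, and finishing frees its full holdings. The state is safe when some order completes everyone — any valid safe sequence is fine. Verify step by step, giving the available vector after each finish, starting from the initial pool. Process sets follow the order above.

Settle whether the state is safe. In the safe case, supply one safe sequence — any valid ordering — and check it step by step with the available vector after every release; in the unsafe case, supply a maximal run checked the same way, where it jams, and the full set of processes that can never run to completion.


SAFE — a valid safe sequence is task-4, task-8, task-0, task-7, task-1, task-5.
Key observation: reading the order forward, task-4 is the first process whose need (2, 1) meets the free pool (3, 1) exactly on a resource it requests.
Step-by-step check:
  pool = (3, 1)
  run task-4 (needs (2, 1), free (3, 1)); after release of (0, 1) the pool is (3, 2)
  run task-8 (needs (3, 0), free (3, 2)); after release of (1, 1) the pool is (4, 3)
  run task-0 (needs (3, 2), free (4, 3)); after release of (3, 0) the pool is (7, 3)
  run task-7 (needs (0, 3), free (7, 3)); after release of (2, 1) the pool is (9, 4)
  run task-1 (needs (9, 1), free (9, 4)); after release of (2, 1) the pool is (11, 5)
  run task-5 (needs (11, 5), free (11, 5)); after release of (1, 0) the pool is (12, 5)


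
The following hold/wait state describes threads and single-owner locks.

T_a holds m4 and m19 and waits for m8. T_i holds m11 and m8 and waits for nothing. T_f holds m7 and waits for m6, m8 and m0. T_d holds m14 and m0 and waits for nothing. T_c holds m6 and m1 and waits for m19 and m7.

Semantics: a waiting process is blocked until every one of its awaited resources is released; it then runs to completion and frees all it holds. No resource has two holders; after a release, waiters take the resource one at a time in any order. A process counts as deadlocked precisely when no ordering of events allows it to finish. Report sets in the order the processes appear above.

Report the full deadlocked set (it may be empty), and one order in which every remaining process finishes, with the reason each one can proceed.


Deadlocked set: T_f and T_c.
Key observation: the loop T_f -> T_c -> T_f blocks itself forever; no other process is dragged down with it.
The rest can finish in the order T_i, T_a, T_d.
Step-by-step check:
  T_i waits on nothing -> runs at once and releases m11 and m8
  T_a waits on m8 — all released -> runs and releases m4 and m19
  T_d waits on nothing -> runs at once and releases m14 and m0


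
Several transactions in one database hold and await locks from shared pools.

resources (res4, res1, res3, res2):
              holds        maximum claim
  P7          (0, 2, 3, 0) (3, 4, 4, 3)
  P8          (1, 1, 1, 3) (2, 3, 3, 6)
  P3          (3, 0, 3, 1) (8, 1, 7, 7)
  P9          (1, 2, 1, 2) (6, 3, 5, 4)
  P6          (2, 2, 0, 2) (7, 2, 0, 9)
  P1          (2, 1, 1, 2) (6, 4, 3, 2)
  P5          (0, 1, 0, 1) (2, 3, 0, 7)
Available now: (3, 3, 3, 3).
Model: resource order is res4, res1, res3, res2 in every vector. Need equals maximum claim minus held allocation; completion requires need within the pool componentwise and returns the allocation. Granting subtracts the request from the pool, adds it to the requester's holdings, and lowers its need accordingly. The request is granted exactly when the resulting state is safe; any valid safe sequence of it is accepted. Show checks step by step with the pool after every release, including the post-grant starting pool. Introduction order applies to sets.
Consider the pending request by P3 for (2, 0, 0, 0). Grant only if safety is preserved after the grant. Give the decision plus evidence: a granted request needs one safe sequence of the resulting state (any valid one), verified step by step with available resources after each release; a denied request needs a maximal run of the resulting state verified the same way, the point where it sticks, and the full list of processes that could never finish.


DENY. Granting would leave the state unsafe.
Key observation: the wall is res4: completing P8, P5 brings the pool only to (2, 5, 4, 7), and all the rest need more.
Pretend the grant happened; the run P8, P5 goes as far as possible. Check, step by step:
  pool = (1, 3, 3, 3)
  P8: need (1, 2, 2, 3) fits (1, 3, 3, 3); releases (1, 1, 1, 3), pool now (2, 4, 4, 6)
  P5: need (2, 2, 0, 6) fits (2, 4, 4, 6); releases (0, 1, 0, 1), pool now (2, 5, 4, 7)
  P7 still needs (3, 2, 1, 3) but only (2, 5, 4, 7) is free — short on res4
  P3 still needs (3, 1, 4, 6) but only (2, 5, 4, 7) is free — short on res4
  P9 still needs (5, 1, 4, 2) but only (2, 5, 4, 7) is free — short on res4
  P6 still needs (5, 0, 0, 7) but only (2, 5, 4, 7) is free — short on res4
  P1 still needs (4, 3, 2, 0) but only (2, 5, 4, 7) is free — short on res4
Processes that could never finish after the grant: P7, P3, P9, P6 and P1.


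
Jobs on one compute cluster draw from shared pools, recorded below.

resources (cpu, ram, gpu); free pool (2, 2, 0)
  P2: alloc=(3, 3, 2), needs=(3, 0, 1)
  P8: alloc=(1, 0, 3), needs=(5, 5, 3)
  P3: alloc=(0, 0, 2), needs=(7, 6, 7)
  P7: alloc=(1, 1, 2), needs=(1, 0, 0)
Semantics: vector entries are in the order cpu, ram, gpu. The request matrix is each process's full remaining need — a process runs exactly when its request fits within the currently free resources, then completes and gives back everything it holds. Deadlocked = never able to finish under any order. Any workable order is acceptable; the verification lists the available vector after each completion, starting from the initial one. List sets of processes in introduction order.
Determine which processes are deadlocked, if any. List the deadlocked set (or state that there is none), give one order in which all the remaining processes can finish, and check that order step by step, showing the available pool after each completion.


Nothing here is deadlocked.
Key observation: there is always a runnable process — P7 first — so the state unwinds completely.
The rest can finish in the order P7, P2, P8, P3. Verifying each step:
  pool = (2, 2, 0)
  P7 needs (1, 0, 0) <= (2, 2, 0) -> finishes; pool += (1, 1, 2) = (3, 3, 2)
  P2 needs (3, 0, 1) <= (3, 3, 2) -> finishes; pool += (3, 3, 2) = (6, 6, 4)
  P8 needs (5, 5, 3) <= (6, 6, 4) -> finishes; pool += (1, 0, 3) = (7, 6, 7)
  P3 needs (7, 6, 7) <= (7, 6, 7) -> finishes; pool += (0, 0, 2) = (7, 6, 9)


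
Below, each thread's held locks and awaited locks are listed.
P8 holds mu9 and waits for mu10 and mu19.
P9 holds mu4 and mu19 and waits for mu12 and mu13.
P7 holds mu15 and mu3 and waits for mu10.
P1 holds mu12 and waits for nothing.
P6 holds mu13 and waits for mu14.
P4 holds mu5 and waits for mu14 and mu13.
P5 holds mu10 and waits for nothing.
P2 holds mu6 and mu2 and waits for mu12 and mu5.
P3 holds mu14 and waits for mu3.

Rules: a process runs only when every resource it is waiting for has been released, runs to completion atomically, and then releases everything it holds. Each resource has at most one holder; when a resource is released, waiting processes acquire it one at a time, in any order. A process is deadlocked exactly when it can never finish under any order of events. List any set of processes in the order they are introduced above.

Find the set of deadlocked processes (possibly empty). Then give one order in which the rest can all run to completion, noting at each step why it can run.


Nothing here is deadlocked.
Key observation: all waits point, directly or indirectly, at processes that can finish, so nothing is permanently blocked.
One completion order for the rest: P5, P7, P3, P6, P1, P9, P4, P2, P8.
Check, step by step:
  run P5 (it waits on nothing); releases mu10
  P7 waits on mu10 — all released -> runs and releases mu15 and mu3
  P3 waits on mu3 — all released -> runs and releases mu14
  P6 waits on mu14 — all released -> runs and releases mu13
  run P1 (it waits on nothing); releases mu12
  P9 waits on mu12 and mu13 — all released -> runs and releases mu4 and mu19
  P4 waits on mu14 and mu13 — all released -> runs and releases mu5
  P2 waits on mu12 and mu5 — all released -> runs and releases mu6 and mu2
  P8 waits on mu10 and mu19 — all released -> runs and releases mu9


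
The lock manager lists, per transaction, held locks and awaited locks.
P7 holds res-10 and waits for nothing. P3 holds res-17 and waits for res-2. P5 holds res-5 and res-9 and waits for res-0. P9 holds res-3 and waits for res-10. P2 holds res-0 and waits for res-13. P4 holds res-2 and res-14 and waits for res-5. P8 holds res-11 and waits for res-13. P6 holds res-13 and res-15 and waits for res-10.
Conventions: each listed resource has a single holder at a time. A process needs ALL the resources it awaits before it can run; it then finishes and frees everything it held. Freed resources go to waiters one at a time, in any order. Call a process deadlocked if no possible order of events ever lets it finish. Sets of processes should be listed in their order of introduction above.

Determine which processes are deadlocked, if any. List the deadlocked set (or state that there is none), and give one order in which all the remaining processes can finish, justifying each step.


No process is deadlocked.
Key observation: no waiting chain loops back on itself — every chain ends at a process that waits on nothing, so everyone eventually runs.
A valid finishing order for the others: P7, P6, P2, P5, P4, P8, P9, P3.
Walking it through:
  run P7 (it waits on nothing); releases res-10
  run P6 (all its waits — res-10 — are resolved); releases res-13 and res-15
  run P2 (all its waits — res-13 — are resolved); releases res-0
  run P5 (all its waits — res-0 — are resolved); releases res-5 and res-9
  run P4 (all its waits — res-5 — are resolved); releases res-2 and res-14
  run P8 (all its waits — res-13 — are resolved); releases res-11
  run P9 (all its waits — res-10 — are resolved); releases res-3
  run P3 (all its waits — res-2 — are resolved); releases res-17


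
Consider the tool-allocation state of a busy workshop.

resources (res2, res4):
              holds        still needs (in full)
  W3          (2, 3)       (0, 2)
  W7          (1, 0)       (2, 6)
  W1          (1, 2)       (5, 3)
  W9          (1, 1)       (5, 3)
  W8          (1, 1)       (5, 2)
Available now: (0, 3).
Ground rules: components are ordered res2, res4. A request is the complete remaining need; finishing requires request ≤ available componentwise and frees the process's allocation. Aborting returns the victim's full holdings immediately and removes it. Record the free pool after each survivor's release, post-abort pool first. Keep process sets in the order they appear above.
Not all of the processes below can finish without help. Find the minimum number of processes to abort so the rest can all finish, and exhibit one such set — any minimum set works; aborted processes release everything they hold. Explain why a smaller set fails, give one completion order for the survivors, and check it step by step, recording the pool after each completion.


Minimum abort set: W1 and W9.
Key observation: aborting W1 and W9 returns (2, 3), and W8 — hopeless before — runs at step 3 with the returned capacity in the pool.
Minimality, checking each single-abort alternative: W3 alone leaves W1 blocked (short on res2); W7 alone leaves W1 blocked (short on res2); W1 alone leaves W9 blocked (short on res2); W9 alone leaves W1 blocked (short on res2); W8 alone leaves W1 blocked (short on res2).
One survivor order: W3, W7, W8. Verifying each step (post-abort pool first):
  pool = (2, 6)
  W3: need (0, 2) fits (2, 6); releases (2, 3), pool now (4, 9)
  W7: need (2, 6) fits (4, 9); releases (1, 0), pool now (5, 9)
  W8: need (5, 2) fits (5, 9); releases (1, 1), pool now (6, 10)


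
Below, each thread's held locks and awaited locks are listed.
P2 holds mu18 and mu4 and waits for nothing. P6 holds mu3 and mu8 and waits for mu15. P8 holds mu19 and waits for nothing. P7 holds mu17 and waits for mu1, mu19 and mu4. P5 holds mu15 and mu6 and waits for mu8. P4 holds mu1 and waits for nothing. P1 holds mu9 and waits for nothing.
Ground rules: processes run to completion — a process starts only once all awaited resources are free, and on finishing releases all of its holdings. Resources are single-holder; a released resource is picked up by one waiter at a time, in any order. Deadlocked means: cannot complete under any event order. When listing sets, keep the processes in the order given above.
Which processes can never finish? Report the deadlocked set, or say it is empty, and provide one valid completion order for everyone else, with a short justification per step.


The deadlocked set is P6 and P5.
Key observation: the cycle P6 -> P5 -> P6 can never break — each member waits on the next; no other process is dragged down with it.
The rest can finish in the order P4, P8, P2, P7, P1.
Verifying each step:
  run P4 (it waits on nothing); releases mu1
  run P8 (it waits on nothing); releases mu19
  run P2 (it waits on nothing); releases mu18 and mu4
  P7: everything it awaited (mu1, mu19 and mu4) is free; runs, freeing mu17
  run P1 (it waits on nothing); releases mu9


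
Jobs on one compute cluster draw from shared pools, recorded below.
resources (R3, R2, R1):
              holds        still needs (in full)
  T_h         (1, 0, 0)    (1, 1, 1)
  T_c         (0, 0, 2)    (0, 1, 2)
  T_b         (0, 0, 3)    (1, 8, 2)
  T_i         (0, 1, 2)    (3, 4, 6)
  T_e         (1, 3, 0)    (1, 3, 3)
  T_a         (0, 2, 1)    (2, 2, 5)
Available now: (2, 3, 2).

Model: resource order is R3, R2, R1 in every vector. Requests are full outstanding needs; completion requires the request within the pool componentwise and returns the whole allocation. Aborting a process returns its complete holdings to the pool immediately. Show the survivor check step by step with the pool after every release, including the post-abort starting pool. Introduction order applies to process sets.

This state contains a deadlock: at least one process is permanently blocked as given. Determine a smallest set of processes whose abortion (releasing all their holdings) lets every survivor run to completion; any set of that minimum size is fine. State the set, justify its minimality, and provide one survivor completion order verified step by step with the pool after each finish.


Minimum abort set: T_a.
Key observation: no ordering could ever have run T_b before the abort of T_a; with (0, 2, 1) back in the pool it fits at step 4.
No smaller set exists: with zero aborts the deadlock remains.
One survivor order: T_c, T_e, T_h, T_b, T_i. Step-by-step check (post-abort pool first):
  pool = (2, 5, 3)
  T_c: need (0, 1, 2) fits (2, 5, 3); releases (0, 0, 2), pool now (2, 5, 5)
  T_e: need (1, 3, 3) fits (2, 5, 5); releases (1, 3, 0), pool now (3, 8, 5)
  T_h: need (1, 1, 1) fits (3, 8, 5); releases (1, 0, 0), pool now (4, 8, 5)
  T_b: need (1, 8, 2) fits (4, 8, 5); releases (0, 0, 3), pool now (4, 8, 8)
  T_i: need (3, 4, 6) fits (4, 8, 8); releases (0, 1, 2), pool now (4, 9, 10)


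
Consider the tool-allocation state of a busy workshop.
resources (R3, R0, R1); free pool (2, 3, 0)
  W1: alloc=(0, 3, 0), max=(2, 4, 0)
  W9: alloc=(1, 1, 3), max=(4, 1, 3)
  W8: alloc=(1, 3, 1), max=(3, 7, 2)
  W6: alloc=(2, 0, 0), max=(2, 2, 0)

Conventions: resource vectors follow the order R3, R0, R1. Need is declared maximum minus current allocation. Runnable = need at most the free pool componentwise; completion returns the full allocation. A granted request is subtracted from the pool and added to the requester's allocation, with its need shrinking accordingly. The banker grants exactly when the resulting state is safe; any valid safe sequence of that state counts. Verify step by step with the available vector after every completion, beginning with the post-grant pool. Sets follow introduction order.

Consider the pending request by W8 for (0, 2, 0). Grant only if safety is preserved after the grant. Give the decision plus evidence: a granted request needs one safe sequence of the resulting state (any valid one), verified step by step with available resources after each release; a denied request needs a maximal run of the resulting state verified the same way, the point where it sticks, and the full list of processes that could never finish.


GRANT. The post-grant state is safe; one safe sequence: W1, W6, W9, W8.
Key observation: granting shrinks the pool to (2, 1, 0), yet W1 still fits and the chain goes through.
Step-by-step check of the post-grant state:
  pool = (2, 1, 0)
  W1 needs (2, 1, 0) <= (2, 1, 0) -> finishes; pool += (0, 3, 0) = (2, 4, 0)
  W6 needs (0, 2, 0) <= (2, 4, 0) -> finishes; pool += (2, 0, 0) = (4, 4, 0)
  W9 needs (3, 0, 0) <= (4, 4, 0) -> finishes; pool += (1, 1, 3) = (5, 5, 3)
  W8 needs (2, 2, 1) <= (5, 5, 3) -> finishes; pool += (1, 5, 1) = (6, 10, 4)


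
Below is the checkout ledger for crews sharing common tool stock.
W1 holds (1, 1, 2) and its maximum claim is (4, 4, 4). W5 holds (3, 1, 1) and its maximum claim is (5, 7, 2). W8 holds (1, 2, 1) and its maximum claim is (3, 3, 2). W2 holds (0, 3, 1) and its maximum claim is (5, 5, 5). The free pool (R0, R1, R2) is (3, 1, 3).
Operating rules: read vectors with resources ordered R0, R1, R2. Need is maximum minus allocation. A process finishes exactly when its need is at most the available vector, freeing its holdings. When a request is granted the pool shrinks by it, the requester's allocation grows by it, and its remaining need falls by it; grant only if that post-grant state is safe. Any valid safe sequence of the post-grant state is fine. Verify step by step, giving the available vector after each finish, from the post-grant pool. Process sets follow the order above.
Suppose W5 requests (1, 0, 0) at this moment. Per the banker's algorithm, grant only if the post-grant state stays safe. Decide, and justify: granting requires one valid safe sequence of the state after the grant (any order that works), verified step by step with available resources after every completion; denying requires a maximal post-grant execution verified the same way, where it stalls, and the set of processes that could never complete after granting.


DENY — the pretend-granted state is unsafe.
Key observation: after W8, W1 the pool peaks at (4, 4, 6), and each blocked process is short somewhere: W5 on R1; W2 on R0.
Pretend the grant happened; the run W8, W1 goes as far as possible. Check, step by step:
  pool = (2, 1, 3)
  W8 needs (2, 1, 1) <= (2, 1, 3) -> finishes; pool += (1, 2, 1) = (3, 3, 4)
  W1 needs (3, 3, 2) <= (3, 3, 4) -> finishes; pool += (1, 1, 2) = (4, 4, 6)
  W5 still needs (1, 6, 1) but only (4, 4, 6) is free — short on R1
  W2 still needs (5, 2, 4) but only (4, 4, 6) is free — short on R0
Had the request been granted, W5 and W2 could never finish.


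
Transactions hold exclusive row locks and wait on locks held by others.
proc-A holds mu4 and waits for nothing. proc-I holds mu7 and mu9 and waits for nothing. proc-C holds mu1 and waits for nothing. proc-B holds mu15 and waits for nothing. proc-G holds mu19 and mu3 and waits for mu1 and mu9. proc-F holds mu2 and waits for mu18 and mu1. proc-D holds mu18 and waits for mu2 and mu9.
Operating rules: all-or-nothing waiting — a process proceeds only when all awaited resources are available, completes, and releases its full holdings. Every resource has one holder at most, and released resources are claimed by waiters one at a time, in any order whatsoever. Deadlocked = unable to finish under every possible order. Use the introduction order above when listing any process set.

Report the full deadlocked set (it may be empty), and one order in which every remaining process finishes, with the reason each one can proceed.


Deadlocked: proc-F and proc-D.
Key observation: the loop proc-F -> proc-D -> proc-F blocks itself forever; no other process is dragged down with it.
The rest can finish in the order proc-C, proc-B, proc-I, proc-A, proc-G.
Step-by-step check:
  proc-C: no waits; runs immediately, freeing mu1
  proc-B: no waits; runs immediately, freeing mu15
  proc-I: no waits; runs immediately, freeing mu7 and mu9
  proc-A: no waits; runs immediately, freeing mu4
  run proc-G (all its waits — mu1 and mu9 — are resolved); releases mu19 and mu3


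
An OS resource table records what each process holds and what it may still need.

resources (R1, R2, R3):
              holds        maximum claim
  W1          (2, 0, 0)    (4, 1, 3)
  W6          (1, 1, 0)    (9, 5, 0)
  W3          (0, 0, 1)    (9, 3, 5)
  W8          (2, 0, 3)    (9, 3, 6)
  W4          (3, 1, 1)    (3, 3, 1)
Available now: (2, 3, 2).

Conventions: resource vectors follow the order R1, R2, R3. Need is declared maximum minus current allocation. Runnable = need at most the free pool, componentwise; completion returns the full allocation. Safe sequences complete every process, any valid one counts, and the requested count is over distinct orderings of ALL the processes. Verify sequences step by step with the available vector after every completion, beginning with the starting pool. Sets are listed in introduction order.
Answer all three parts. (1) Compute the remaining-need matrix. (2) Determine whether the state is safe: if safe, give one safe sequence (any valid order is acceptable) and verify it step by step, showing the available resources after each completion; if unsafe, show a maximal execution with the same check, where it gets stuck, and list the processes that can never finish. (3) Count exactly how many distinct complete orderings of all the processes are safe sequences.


(1) Remaining need (order R1, R2, R3):
  W1: (2, 1, 3)
  W6: (8, 4, 0)
  W3: (9, 3, 4)
  W8: (7, 3, 3)
  W4: (0, 2, 0)
(2) SAFE — a valid safe sequence is W4, W1, W8, W6, W3.
Key observation: reading the order forward, W1 is the first process whose need (2, 1, 3) meets the free pool (5, 4, 3) exactly on a resource it requests.
Verifying each step:
  pool = (2, 3, 2)
  W4 needs (0, 2, 0) <= (2, 3, 2) -> finishes; pool += (3, 1, 1) = (5, 4, 3)
  W1 needs (2, 1, 3) <= (5, 4, 3) -> finishes; pool += (2, 0, 0) = (7, 4, 3)
  W8 needs (7, 3, 3) <= (7, 4, 3) -> finishes; pool += (2, 0, 3) = (9, 4, 6)
  W6 needs (8, 4, 0) <= (9, 4, 6) -> finishes; pool += (1, 1, 0) = (10, 5, 6)
  W3 needs (9, 3, 4) <= (10, 5, 6) -> finishes; pool += (0, 0, 1) = (10, 5, 7)
(3) The exact count: 2 of the possible complete orderings are safe sequences.


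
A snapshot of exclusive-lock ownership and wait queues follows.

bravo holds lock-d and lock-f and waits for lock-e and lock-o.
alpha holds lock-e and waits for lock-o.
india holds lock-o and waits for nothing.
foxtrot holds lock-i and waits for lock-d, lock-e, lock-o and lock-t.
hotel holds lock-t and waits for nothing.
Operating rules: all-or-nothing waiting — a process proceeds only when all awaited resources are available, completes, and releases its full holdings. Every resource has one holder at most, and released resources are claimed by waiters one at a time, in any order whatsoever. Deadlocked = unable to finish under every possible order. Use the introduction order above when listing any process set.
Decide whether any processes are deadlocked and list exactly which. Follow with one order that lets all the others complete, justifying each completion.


No process is deadlocked.
Key observation: all waits point, directly or indirectly, at processes that can finish, so nothing is permanently blocked.
A valid finishing order for the others: india, alpha, bravo, hotel, foxtrot.
Walking it through:
  india waits on nothing -> runs at once and releases lock-o
  alpha waits on lock-o — all released -> runs and releases lock-e
  bravo waits on lock-e and lock-o — all released -> runs and releases lock-d and lock-f
  hotel waits on nothing -> runs at once and releases lock-t
  foxtrot waits on lock-d, lock-e, lock-o and lock-t — all released -> runs and releases lock-i


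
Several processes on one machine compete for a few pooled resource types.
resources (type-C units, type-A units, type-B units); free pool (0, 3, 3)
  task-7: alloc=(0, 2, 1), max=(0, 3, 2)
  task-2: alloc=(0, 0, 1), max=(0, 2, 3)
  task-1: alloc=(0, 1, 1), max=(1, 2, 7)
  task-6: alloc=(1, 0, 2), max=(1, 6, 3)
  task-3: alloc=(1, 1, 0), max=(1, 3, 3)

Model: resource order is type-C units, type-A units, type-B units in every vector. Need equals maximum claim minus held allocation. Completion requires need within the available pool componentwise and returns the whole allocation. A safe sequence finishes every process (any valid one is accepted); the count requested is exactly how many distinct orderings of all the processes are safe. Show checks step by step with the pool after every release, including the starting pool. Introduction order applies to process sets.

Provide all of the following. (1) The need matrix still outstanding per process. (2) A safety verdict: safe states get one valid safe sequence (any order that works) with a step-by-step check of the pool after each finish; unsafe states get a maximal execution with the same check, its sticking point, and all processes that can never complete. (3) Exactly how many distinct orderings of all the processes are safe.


(1) Remaining need (order type-C units, type-A units, type-B units):
  task-7: (0, 1, 1)
  task-2: (0, 2, 2)
  task-1: (1, 1, 6)
  task-6: (0, 6, 1)
  task-3: (0, 2, 3)
(2) SAFE — a valid safe sequence is task-3, task-2, task-7, task-6, task-1.
Key observation: the order's first zero-slack moment is task-3 ((0, 2, 3) needed, (0, 3, 3) free — a requested resource with nothing to spare).
Walking it through:
  pool = (0, 3, 3)
  task-3 needs (0, 2, 3) <= (0, 3, 3) -> finishes; pool += (1, 1, 0) = (1, 4, 3)
  task-2 needs (0, 2, 2) <= (1, 4, 3) -> finishes; pool += (0, 0, 1) = (1, 4, 4)
  task-7 needs (0, 1, 1) <= (1, 4, 4) -> finishes; pool += (0, 2, 1) = (1, 6, 5)
  task-6 needs (0, 6, 1) <= (1, 6, 5) -> finishes; pool += (1, 0, 2) = (2, 6, 7)
  task-1 needs (1, 1, 6) <= (2, 6, 7) -> finishes; pool += (0, 1, 1) = (2, 7, 8)
(3) Precisely 10 of the possible complete orderings are safe sequences.


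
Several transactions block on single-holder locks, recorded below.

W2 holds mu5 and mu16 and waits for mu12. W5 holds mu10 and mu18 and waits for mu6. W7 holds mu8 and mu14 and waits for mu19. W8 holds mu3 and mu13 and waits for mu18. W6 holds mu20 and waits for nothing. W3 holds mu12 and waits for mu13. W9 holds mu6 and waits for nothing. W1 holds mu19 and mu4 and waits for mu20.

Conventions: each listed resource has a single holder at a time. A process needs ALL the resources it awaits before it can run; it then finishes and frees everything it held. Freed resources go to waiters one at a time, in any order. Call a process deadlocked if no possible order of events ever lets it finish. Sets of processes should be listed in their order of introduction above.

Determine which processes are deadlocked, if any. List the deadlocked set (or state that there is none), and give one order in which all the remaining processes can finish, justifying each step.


Nothing here is deadlocked.
Key observation: the wait relation is loop-free; peeling off processes with no waits unwinds the whole state.
The rest can finish in the order W9, W5, W6, W8, W1, W7, W3, W2.
Check, step by step:
  W9: no waits; runs immediately, freeing mu6
  run W5 (all its waits — mu6 — are resolved); releases mu10 and mu18
  W6: no waits; runs immediately, freeing mu20
  run W8 (all its waits — mu18 — are resolved); releases mu3 and mu13
  run W1 (all its waits — mu20 — are resolved); releases mu19 and mu4
  run W7 (all its waits — mu19 — are resolved); releases mu8 and mu14
  run W3 (all its waits — mu13 — are resolved); releases mu12
  run W2 (all its waits — mu12 — are resolved); releases mu5 and mu16
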